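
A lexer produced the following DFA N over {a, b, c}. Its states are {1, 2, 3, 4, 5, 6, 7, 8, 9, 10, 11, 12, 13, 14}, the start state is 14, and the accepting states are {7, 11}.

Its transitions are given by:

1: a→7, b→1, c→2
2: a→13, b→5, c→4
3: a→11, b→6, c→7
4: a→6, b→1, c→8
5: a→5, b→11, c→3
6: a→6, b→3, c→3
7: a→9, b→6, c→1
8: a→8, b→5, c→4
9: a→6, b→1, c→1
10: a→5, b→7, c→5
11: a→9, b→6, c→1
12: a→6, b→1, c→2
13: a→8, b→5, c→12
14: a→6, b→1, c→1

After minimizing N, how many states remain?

8

First remove the unreachable states {10}; 13 states remain.
Initial partition by acceptance: {7,11} | {1,2,3,4,5,6,8,9,12,13,14}.
Split {1,2,3,4,5,6,8,9,12,13,14} by δ(·,a) → {2,4,5,6,8,9,12,13,14} and {1,3}.
On input b, block {2,4,5,6,8,9,12,13,14} splits into {4,6,9,12,14} and {2,8,13} and {5}.
Split {4,6,9,12,14} by δ(·,c) → {6,9,14} and {4,12}.
Split {1,3} by δ(·,b) → {1} and {3}.
Refine {6,9,14} on symbol b: members go to different blocks, giving {9,14} and {6}.
No further refinement is possible. Final partition (8 blocks): {7,11} | {9,14} | {1} | {2,8,13} | {5} | {4,12} | {3} | {6}.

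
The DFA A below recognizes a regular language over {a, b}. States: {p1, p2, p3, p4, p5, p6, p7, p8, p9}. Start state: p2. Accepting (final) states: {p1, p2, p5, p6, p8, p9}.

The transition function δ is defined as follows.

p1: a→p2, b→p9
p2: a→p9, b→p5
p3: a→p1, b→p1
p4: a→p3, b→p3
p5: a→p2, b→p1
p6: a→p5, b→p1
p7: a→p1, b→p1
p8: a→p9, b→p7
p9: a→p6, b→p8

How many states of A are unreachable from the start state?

2

No path from p2 leads to p3, p4; the other 7 states are all reachable.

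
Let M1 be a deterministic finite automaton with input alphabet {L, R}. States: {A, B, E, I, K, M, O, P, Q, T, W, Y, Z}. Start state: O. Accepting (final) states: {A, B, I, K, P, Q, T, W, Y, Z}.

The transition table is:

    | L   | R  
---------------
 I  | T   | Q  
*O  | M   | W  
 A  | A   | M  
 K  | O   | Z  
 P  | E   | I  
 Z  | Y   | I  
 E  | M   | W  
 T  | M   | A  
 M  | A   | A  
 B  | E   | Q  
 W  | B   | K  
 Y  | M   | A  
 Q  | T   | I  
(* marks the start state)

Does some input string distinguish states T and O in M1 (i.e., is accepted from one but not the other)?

States {P} cannot be reached from the start state, so discard them.
Initial partition by acceptance: {A,B,I,K,Q,T,W,Y,Z} | {E,M,O}.
Refine {A,B,I,K,Q,T,W,Y,Z} on symbol L: members go to different blocks, giving {A,I,Q,W,Z} and {B,K,T,Y}.
Split {A,I,Q,W,Z} by δ(·,L) → {I,Q,W,Z} and {A}.
Refine {I,Q,W,Z} on symbol R: members go to different blocks, giving {I,Q,Z} and {W}.
Refine {E,M,O} on symbol L: members go to different blocks, giving {E,O} and {M}.
Split {B,K,T,Y} by δ(·,L) → {T,Y} and {B,K}.
The partition is now stable with 7 blocks: {I,Q,Z} | {E,O} | {T,Y} | {A} | {W} | {M} | {B,K}.
T and O end up in different blocks, so they are distinguishable. For instance, the string 'ε' is accepted from only T.

Yes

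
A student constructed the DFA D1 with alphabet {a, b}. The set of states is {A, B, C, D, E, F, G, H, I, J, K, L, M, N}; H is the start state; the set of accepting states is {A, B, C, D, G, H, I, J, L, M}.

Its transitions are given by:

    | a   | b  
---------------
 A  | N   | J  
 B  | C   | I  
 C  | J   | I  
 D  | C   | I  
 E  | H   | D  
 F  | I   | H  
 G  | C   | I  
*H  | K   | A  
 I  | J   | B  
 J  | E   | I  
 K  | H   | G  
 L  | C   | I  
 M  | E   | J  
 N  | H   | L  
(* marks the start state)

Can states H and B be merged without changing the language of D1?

States {F,M} cannot be reached from the start state, so discard them.
Initial partition by acceptance: {A,B,C,D,G,H,I,J,L} | {E,K,N}.
Split {A,B,C,D,G,H,I,J,L} by δ(·,a) → {B,C,D,G,I,L} and {A,H,J}.
Split {B,C,D,G,I,L} by δ(·,a) → {B,D,G,L} and {C,I}.
Refine {A,H,J} on symbol b: members go to different blocks, giving {A,H} and {J}.
On input b, block {A,H} splits into {A} and {H}.
Split {C,I} by δ(·,b) → {C} and {I}.
Stable partition: {B,D,G,L} | {E,K,N} | {A} | {C} | {J} | {H} | {I} — 7 equivalence classes.
H and B end up in different blocks, so they are distinguishable. For instance, the string 'a' is accepted from only B.

No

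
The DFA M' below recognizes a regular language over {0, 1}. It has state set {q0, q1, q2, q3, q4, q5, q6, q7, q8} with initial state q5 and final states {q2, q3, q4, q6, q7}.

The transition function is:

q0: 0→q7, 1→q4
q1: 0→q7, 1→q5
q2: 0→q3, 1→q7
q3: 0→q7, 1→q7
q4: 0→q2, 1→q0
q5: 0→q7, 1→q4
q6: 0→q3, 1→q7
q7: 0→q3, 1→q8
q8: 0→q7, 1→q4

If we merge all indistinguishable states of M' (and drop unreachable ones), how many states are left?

5

First remove the unreachable states {q1,q6}; 7 states remain.
Start with accepting vs non-accepting: {q2,q3,q4,q7} | {q0,q5,q8}.
Split {q2,q3,q4,q7} by δ(·,1) → {q2,q3} and {q4,q7}.
Split {q2,q3} by δ(·,0) → {q2} and {q3}.
On input 0, block {q4,q7} splits into {q4} and {q7}.
The partition is now stable with 5 blocks: {q2} | {q0,q5,q8} | {q4} | {q3} | {q7}.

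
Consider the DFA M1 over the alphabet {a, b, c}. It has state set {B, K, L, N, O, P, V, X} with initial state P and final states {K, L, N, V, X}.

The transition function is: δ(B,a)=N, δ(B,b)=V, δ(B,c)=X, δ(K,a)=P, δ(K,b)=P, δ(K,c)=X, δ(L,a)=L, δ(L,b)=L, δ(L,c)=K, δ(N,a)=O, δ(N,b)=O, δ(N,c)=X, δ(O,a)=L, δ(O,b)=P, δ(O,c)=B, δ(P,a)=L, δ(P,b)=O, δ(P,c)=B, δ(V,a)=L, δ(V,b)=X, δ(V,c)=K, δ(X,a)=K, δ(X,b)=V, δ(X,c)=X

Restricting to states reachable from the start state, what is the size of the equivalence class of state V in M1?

Every state is reachable, so we keep all 8.
P0 = {K,L,N,V,X} | {B,O,P}.
Refine {K,L,N,V,X} on symbol a: members go to different blocks, giving {L,V,X} and {K,N}.
Refine {L,V,X} on symbol a: members go to different blocks, giving {L,V} and {X}.
On input b, block {L,V} splits into {L} and {V}.
On input a, block {B,O,P} splits into {O,P} and {B}.
The partition is now stable with 6 blocks: {L} | {O,P} | {K,N} | {X} | {V} | {B}.
State V belongs to the block {V}, which has 1 states.

1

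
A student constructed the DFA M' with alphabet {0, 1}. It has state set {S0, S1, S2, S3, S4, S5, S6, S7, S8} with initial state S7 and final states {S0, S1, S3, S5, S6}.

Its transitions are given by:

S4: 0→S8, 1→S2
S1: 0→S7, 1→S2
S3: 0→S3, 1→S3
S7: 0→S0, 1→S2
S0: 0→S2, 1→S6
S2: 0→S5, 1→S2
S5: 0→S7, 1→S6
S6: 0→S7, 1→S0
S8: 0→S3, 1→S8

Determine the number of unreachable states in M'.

BFS from S7 reaches {S0, S2, S5, S6, S7}; the 4 state(s) S1, S3, S4, S8 are never visited.

4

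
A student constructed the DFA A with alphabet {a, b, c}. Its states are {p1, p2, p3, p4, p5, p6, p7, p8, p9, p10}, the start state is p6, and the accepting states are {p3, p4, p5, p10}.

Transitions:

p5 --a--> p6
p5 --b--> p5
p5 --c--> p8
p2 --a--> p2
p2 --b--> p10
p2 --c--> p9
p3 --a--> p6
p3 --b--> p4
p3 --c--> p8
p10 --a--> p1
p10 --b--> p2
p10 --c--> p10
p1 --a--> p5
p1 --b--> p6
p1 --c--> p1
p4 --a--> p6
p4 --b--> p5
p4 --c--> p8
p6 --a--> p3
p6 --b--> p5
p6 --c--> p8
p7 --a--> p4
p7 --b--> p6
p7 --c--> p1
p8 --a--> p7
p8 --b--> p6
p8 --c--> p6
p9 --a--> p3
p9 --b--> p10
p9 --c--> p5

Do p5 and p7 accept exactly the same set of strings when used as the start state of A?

First remove the unreachable states {p2,p9,p10}; 7 states remain.
Start with accepting vs non-accepting: {p3,p4,p5} | {p1,p6,p7,p8}.
Refine {p1,p6,p7,p8} on symbol a: members go to different blocks, giving {p1,p6,p7} and {p8}.
On input b, block {p1,p6,p7} splits into {p1,p7} and {p6}.
Stable partition: {p3,p4,p5} | {p1,p7} | {p8} | {p6} — 4 equivalence classes.
p5 and p7 end up in different blocks, so they are distinguishable. For instance, the string 'ε' is accepted from only p5.

No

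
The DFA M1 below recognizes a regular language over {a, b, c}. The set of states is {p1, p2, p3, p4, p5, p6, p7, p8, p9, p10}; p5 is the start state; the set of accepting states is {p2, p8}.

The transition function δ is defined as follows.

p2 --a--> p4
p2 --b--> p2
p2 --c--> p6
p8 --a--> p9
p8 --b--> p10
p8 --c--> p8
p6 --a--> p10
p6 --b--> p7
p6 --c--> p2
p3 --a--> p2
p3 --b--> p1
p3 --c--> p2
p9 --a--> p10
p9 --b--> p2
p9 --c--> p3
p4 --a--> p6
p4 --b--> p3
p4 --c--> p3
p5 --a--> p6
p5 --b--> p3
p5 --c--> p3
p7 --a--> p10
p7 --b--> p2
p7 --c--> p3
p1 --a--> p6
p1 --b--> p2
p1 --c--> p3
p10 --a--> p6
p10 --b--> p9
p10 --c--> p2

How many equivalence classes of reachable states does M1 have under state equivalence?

States {p8} cannot be reached from the start state, so discard them.
P0 = {p2} | {p1,p3,p4,p5,p6,p7,p9,p10}.
On input a, block {p1,p3,p4,p5,p6,p7,p9,p10} splits into {p1,p4,p5,p6,p7,p9,p10} and {p3}.
Refine {p1,p4,p5,p6,p7,p9,p10} on symbol b: members go to different blocks, giving {p1,p7,p9} and {p4,p5} and {p6,p10}.
No further refinement is possible. Final partition (5 blocks): {p2} | {p1,p7,p9} | {p3} | {p4,p5} | {p6,p10}.

5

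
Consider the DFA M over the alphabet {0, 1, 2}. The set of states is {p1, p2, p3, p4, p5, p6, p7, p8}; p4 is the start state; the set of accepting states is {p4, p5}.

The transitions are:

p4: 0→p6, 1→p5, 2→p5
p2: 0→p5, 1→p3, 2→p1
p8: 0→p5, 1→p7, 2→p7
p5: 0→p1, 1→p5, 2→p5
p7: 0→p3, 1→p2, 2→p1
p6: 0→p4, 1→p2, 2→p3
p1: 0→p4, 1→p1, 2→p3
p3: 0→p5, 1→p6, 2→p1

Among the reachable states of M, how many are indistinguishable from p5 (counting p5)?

2

First remove the unreachable states {p7,p8}; 6 states remain.
Initial partition by acceptance: {p4,p5} | {p1,p2,p3,p6}.
Stable partition: {p4,p5} | {p1,p2,p3,p6} — 2 equivalence classes.
State p5 belongs to the block {p4,p5}, which has 2 states.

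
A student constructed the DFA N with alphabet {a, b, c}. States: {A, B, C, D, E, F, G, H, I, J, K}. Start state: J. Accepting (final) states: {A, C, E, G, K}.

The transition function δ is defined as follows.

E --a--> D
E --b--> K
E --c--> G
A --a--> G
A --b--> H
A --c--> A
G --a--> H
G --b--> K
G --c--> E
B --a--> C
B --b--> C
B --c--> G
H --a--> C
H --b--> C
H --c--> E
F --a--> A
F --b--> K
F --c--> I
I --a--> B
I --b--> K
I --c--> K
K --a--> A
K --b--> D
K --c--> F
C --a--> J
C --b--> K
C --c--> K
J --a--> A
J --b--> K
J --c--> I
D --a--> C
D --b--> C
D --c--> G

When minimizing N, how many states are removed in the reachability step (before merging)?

0

Every one of the 11 states is reachable from J.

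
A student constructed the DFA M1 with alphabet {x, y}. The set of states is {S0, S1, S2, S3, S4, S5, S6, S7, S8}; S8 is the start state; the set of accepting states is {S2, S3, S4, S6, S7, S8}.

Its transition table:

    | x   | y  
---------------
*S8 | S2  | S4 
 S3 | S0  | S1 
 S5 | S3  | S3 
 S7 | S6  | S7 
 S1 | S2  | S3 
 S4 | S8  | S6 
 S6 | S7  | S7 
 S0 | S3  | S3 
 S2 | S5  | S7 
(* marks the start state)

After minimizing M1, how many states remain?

Initial partition by acceptance: {S2,S3,S4,S6,S7,S8} | {S0,S1,S5}.
Refine {S2,S3,S4,S6,S7,S8} on symbol x: members go to different blocks, giving {S4,S6,S7,S8} and {S2,S3}.
Refine {S4,S6,S7,S8} on symbol x: members go to different blocks, giving {S4,S6,S7} and {S8}.
Refine {S4,S6,S7} on symbol x: members go to different blocks, giving {S6,S7} and {S4}.
Refine {S2,S3} on symbol y: members go to different blocks, giving {S2} and {S3}.
Split {S0,S1,S5} by δ(·,x) → {S0,S5} and {S1}.
Stable partition: {S6,S7} | {S0,S5} | {S2} | {S8} | {S4} | {S3} | {S1} — 7 equivalence classes.

7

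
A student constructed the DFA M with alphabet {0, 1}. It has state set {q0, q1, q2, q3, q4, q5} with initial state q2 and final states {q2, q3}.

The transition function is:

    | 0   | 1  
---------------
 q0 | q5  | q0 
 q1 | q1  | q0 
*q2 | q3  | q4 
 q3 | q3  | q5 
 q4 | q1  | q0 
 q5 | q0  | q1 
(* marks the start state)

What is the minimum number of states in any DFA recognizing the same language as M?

P0 = {q2,q3} | {q0,q1,q4,q5}.
No further refinement is possible. Final partition (2 blocks): {q2,q3} | {q0,q1,q4,q5}.

2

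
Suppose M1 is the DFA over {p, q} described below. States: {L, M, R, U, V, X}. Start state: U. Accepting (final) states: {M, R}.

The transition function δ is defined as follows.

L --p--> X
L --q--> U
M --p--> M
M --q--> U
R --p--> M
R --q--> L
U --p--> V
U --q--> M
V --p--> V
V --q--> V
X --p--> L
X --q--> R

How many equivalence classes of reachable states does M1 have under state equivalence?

States {L,R,X} cannot be reached from the start state, so discard them.
Initial partition by acceptance: {M} | {U,V}.
Split {U,V} by δ(·,q) → {U} and {V}.
The partition is now stable with 3 blocks: {M} | {U} | {V}.

3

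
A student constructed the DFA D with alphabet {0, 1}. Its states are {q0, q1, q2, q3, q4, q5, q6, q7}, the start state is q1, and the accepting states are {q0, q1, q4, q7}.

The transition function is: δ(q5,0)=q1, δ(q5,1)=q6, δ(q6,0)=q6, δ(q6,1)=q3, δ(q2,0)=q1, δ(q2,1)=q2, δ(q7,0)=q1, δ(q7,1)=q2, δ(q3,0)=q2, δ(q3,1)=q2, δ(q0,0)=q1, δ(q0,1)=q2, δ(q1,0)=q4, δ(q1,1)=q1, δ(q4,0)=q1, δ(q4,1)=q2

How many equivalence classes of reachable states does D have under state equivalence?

3

First remove the unreachable states {q0,q3,q5,q6,q7}; 3 states remain.
P0 = {q1,q4} | {q2}.
On input 1, block {q1,q4} splits into {q1} and {q4}.
The partition is now stable with 3 blocks: {q1} | {q2} | {q4}.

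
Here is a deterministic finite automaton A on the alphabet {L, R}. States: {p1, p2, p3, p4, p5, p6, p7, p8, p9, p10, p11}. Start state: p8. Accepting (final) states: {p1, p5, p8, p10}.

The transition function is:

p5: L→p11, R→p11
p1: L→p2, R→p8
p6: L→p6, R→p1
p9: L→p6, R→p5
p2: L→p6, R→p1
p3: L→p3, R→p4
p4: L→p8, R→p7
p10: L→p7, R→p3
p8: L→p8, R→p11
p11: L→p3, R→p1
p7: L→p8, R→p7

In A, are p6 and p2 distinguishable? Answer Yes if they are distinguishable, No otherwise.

Reachable states from the start: {p1,p2,p3,p4,p6,p7,p8,p11}. Unreachable: {p5,p9,p10} — drop them.
P0 = {p1,p8} | {p2,p3,p4,p6,p7,p11}.
On input L, block {p1,p8} splits into {p1} and {p8}.
Split {p2,p3,p4,p6,p7,p11} by δ(·,L) → {p2,p3,p6,p11} and {p4,p7}.
Split {p2,p3,p6,p11} by δ(·,R) → {p2,p6,p11} and {p3}.
Refine {p2,p6,p11} on symbol L: members go to different blocks, giving {p2,p6} and {p11}.
Stable partition: {p1} | {p2,p6} | {p8} | {p4,p7} | {p3} | {p11} — 6 equivalence classes.
p6 and p2 lie in the same block of the stable partition, so they are equivalent — no string distinguishes them.

No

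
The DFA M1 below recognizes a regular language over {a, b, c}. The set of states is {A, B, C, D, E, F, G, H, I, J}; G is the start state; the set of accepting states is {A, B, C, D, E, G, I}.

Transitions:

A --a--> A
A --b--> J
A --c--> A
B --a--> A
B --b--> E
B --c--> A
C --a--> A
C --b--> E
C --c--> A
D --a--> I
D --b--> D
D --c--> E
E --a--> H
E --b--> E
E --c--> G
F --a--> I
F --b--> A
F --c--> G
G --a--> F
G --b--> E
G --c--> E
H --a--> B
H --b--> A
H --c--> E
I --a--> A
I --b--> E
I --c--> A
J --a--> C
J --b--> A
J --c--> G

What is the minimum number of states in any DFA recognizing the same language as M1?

First remove the unreachable states {D}; 9 states remain.
P0 = {A,B,C,E,G,I} | {F,H,J}.
Split {A,B,C,E,G,I} by δ(·,a) → {A,B,C,I} and {E,G}.
Split {A,B,C,I} by δ(·,b) → {B,C,I} and {A}.
The partition is now stable with 4 blocks: {B,C,I} | {F,H,J} | {E,G} | {A}.

4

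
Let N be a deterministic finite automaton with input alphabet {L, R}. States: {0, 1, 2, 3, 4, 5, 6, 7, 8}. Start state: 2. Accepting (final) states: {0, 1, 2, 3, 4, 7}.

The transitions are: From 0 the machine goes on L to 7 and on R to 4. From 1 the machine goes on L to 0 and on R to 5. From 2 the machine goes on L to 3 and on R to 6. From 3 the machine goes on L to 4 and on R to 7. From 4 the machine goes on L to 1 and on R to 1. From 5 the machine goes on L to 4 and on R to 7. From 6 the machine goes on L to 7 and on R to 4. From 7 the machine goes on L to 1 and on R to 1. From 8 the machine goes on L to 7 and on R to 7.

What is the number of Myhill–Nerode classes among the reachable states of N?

4

First remove the unreachable states {8}; 8 states remain.
P0 = {0,1,2,3,4,7} | {5,6}.
On input R, block {0,1,2,3,4,7} splits into {0,3,4,7} and {1,2}.
On input L, block {0,3,4,7} splits into {0,3} and {4,7}.
No further refinement is possible. Final partition (4 blocks): {0,3} | {5,6} | {1,2} | {4,7}.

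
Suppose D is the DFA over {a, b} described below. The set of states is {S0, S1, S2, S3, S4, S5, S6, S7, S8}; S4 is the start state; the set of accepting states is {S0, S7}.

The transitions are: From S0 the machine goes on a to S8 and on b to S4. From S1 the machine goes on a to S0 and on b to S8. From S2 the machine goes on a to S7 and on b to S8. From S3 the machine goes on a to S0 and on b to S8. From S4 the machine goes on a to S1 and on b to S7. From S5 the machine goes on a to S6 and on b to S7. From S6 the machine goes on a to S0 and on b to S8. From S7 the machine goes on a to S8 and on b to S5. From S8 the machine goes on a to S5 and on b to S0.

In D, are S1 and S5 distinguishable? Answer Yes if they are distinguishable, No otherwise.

Reachable states from the start: {S0,S1,S4,S5,S6,S7,S8}. Unreachable: {S2,S3} — drop them.
Start with accepting vs non-accepting: {S0,S7} | {S1,S4,S5,S6,S8}.
Split {S1,S4,S5,S6,S8} by δ(·,a) → {S4,S5,S8} and {S1,S6}.
Split {S4,S5,S8} by δ(·,a) → {S4,S5} and {S8}.
No further refinement is possible. Final partition (4 blocks): {S0,S7} | {S4,S5} | {S1,S6} | {S8}.
S1 and S5 end up in different blocks, so they are distinguishable. For instance, the string 'a' is accepted from only S1.

Yes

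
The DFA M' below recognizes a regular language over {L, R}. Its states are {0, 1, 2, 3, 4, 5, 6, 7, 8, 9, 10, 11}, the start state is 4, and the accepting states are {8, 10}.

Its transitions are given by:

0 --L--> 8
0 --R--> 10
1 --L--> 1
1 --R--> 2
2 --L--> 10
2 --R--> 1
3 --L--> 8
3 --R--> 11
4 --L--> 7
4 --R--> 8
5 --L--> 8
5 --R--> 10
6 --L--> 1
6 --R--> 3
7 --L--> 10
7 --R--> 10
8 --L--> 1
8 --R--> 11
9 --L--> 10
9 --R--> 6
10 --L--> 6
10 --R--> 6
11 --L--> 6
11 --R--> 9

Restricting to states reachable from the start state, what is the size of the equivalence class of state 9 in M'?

First remove the unreachable states {0,5}; 10 states remain.
Initial partition by acceptance: {8,10} | {1,2,3,4,6,7,9,11}.
Split {1,2,3,4,6,7,9,11} by δ(·,L) → {1,4,6,11} and {2,3,7,9}.
On input L, block {1,4,6,11} splits into {1,6,11} and {4}.
On input R, block {2,3,7,9} splits into {2,3,9} and {7}.
The partition is now stable with 5 blocks: {8,10} | {1,6,11} | {2,3,9} | {4} | {7}.
The equivalence class containing 9 is {2,3,9}, of size 3.

3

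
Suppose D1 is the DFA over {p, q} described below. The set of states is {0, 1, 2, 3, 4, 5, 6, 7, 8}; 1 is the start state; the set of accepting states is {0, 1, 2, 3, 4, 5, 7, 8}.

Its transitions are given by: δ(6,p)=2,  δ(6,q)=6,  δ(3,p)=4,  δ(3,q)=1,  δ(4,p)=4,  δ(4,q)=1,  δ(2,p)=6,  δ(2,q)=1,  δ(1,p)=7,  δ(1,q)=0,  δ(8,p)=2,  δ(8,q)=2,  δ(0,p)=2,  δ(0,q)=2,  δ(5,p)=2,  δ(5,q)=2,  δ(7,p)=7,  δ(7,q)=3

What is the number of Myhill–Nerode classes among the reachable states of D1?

6

Reachable states from the start: {0,1,2,3,4,6,7}. Unreachable: {5,8} — drop them.
P0 = {0,1,2,3,4,7} | {6}.
Refine {0,1,2,3,4,7} on symbol p: members go to different blocks, giving {0,1,3,4,7} and {2}.
On input p, block {0,1,3,4,7} splits into {1,3,4,7} and {0}.
Split {1,3,4,7} by δ(·,q) → {3,4,7} and {1}.
Split {3,4,7} by δ(·,q) → {3,4} and {7}.
The partition is now stable with 6 blocks: {3,4} | {6} | {2} | {0} | {1} | {7}.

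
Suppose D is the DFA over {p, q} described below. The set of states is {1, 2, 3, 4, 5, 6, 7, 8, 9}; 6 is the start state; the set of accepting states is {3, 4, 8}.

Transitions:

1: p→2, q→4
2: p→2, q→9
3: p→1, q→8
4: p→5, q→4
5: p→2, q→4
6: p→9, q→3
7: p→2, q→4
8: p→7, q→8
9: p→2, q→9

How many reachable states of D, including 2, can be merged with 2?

P0 = {3,4,8} | {1,2,5,6,7,9}.
On input q, block {1,2,5,6,7,9} splits into {1,5,6,7} and {2,9}.
Stable partition: {3,4,8} | {1,5,6,7} | {2,9} — 3 equivalence classes.
State 2 belongs to the block {2,9}, which has 2 states.

2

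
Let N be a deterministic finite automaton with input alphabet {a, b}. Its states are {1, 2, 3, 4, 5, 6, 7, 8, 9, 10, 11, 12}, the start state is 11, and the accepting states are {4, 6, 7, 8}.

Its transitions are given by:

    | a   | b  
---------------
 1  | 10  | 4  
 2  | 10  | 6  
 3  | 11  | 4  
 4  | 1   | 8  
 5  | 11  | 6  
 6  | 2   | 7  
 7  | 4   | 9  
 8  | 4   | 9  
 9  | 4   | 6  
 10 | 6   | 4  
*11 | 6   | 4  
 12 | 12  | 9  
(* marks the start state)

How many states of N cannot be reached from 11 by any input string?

No path from 11 leads to 3, 5, 12; the other 9 states are all reachable.

3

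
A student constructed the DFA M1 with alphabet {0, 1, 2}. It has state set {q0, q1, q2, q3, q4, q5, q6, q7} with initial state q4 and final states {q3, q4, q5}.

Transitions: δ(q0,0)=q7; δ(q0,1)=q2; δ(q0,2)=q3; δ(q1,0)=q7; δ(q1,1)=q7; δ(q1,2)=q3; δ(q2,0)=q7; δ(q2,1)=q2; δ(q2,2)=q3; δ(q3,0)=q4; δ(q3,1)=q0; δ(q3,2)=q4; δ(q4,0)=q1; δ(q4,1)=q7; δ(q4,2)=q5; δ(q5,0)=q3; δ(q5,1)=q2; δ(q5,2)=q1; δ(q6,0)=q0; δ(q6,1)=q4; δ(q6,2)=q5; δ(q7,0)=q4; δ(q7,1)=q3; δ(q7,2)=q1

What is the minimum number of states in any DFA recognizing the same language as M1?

6

States {q6} cannot be reached from the start state, so discard them.
Initial partition by acceptance: {q3,q4,q5} | {q0,q1,q2,q7}.
Refine {q3,q4,q5} on symbol 0: members go to different blocks, giving {q3,q5} and {q4}.
Split {q3,q5} by δ(·,0) → {q3} and {q5}.
Refine {q0,q1,q2,q7} on symbol 0: members go to different blocks, giving {q0,q1,q2} and {q7}.
Refine {q0,q1,q2} on symbol 1: members go to different blocks, giving {q0,q2} and {q1}.
Stable partition: {q3} | {q0,q2} | {q4} | {q5} | {q7} | {q1} — 6 equivalence classes.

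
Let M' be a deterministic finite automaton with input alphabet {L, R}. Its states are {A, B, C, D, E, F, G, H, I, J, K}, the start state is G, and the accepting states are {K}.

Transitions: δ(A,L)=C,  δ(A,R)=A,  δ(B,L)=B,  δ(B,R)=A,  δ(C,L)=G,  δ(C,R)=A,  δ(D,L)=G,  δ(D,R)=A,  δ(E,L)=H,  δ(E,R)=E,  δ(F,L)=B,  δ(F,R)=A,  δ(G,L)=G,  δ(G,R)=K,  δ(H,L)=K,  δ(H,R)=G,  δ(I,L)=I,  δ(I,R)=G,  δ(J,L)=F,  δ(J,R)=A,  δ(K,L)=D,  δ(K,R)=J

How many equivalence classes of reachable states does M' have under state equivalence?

5

States {E,H,I} cannot be reached from the start state, so discard them.
P0 = {K} | {A,B,C,D,F,G,J}.
Refine {A,B,C,D,F,G,J} on symbol R: members go to different blocks, giving {A,B,C,D,F,J} and {G}.
Refine {A,B,C,D,F,J} on symbol L: members go to different blocks, giving {A,B,F,J} and {C,D}.
On input L, block {A,B,F,J} splits into {B,F,J} and {A}.
The partition is now stable with 5 blocks: {K} | {B,F,J} | {G} | {C,D} | {A}.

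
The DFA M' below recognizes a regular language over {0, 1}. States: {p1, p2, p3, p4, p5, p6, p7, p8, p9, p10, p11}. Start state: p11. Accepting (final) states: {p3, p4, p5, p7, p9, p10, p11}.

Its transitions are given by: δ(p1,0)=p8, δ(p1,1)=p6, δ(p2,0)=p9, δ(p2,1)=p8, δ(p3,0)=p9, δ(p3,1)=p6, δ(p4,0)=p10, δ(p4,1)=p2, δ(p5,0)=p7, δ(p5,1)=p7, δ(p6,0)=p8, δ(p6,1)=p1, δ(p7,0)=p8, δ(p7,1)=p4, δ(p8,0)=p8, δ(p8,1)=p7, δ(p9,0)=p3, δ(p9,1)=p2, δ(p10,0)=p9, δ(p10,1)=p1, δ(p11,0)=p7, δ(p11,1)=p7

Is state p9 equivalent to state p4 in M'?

Reachable states from the start: {p1,p2,p3,p4,p6,p7,p8,p9,p10,p11}. Unreachable: {p5} — drop them.
P0 = {p3,p4,p7,p9,p10,p11} | {p1,p2,p6,p8}.
Refine {p3,p4,p7,p9,p10,p11} on symbol 0: members go to different blocks, giving {p3,p4,p9,p10,p11} and {p7}.
On input 0, block {p3,p4,p9,p10,p11} splits into {p3,p4,p9,p10} and {p11}.
Split {p1,p2,p6,p8} by δ(·,0) → {p1,p6,p8} and {p2}.
On input 1, block {p3,p4,p9,p10} splits into {p3,p10} and {p4,p9}.
Split {p1,p6,p8} by δ(·,1) → {p1,p6} and {p8}.
The partition is now stable with 7 blocks: {p3,p10} | {p1,p6} | {p7} | {p11} | {p2} | {p4,p9} | {p8}.
p9 and p4 lie in the same block of the stable partition, so they are equivalent — no string distinguishes them.

Yes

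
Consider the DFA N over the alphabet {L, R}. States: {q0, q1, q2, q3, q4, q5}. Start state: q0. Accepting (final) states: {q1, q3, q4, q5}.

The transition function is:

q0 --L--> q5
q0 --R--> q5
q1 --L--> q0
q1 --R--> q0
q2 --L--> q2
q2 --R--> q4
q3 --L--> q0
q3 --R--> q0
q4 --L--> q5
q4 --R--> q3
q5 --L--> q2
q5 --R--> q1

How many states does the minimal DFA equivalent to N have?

Start with accepting vs non-accepting: {q1,q3,q4,q5} | {q0,q2}.
Split {q1,q3,q4,q5} by δ(·,L) → {q1,q3,q5} and {q4}.
Refine {q1,q3,q5} on symbol R: members go to different blocks, giving {q1,q3} and {q5}.
Split {q0,q2} by δ(·,L) → {q0} and {q2}.
No further refinement is possible. Final partition (5 blocks): {q1,q3} | {q0} | {q4} | {q5} | {q2}.

5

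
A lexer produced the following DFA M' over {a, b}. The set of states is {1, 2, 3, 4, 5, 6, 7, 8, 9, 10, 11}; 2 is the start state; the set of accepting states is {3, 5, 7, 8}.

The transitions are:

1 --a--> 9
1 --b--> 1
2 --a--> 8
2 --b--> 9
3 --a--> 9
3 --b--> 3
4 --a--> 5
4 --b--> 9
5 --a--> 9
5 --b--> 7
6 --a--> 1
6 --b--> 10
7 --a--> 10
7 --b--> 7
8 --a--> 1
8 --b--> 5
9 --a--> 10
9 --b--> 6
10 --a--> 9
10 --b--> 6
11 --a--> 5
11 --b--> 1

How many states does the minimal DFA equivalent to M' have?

3

States {3,4,11} cannot be reached from the start state, so discard them.
P0 = {5,7,8} | {1,2,6,9,10}.
Split {1,2,6,9,10} by δ(·,a) → {1,6,9,10} and {2}.
Stable partition: {5,7,8} | {1,6,9,10} | {2} — 3 equivalence classes.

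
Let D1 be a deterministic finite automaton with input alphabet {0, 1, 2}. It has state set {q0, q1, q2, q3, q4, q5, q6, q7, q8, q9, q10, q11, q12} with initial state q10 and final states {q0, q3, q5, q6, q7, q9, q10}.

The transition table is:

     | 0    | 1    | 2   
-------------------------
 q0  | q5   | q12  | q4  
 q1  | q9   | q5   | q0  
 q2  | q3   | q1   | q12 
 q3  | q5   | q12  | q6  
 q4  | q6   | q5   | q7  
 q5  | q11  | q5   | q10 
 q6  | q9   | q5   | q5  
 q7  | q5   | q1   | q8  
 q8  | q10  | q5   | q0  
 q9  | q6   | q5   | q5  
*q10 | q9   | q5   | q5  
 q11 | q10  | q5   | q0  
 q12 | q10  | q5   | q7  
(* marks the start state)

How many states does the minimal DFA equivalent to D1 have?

4

States {q2,q3} cannot be reached from the start state, so discard them.
Start with accepting vs non-accepting: {q0,q5,q6,q7,q9,q10} | {q1,q4,q8,q11,q12}.
Refine {q0,q5,q6,q7,q9,q10} on symbol 0: members go to different blocks, giving {q0,q6,q7,q9,q10} and {q5}.
On input 0, block {q0,q6,q7,q9,q10} splits into {q6,q9,q10} and {q0,q7}.
No further refinement is possible. Final partition (4 blocks): {q6,q9,q10} | {q1,q4,q8,q11,q12} | {q5} | {q0,q7}.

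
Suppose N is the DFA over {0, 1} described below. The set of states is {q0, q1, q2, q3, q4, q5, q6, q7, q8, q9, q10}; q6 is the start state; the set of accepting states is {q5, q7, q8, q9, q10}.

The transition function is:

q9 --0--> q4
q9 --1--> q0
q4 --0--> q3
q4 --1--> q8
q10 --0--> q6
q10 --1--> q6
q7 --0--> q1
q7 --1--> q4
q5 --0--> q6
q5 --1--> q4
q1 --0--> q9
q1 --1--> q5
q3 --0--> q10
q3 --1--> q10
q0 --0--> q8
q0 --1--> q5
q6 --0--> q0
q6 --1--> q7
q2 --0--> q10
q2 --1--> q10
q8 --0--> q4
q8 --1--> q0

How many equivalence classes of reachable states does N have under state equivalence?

8

First remove the unreachable states {q2}; 10 states remain.
Initial partition by acceptance: {q5,q7,q8,q9,q10} | {q0,q1,q3,q4,q6}.
Split {q0,q1,q3,q4,q6} by δ(·,0) → {q0,q1,q3} and {q4,q6}.
On input 0, block {q5,q7,q8,q9,q10} splits into {q5,q8,q9,q10} and {q7}.
Split {q5,q8,q9,q10} by δ(·,1) → {q5,q10} and {q8,q9}.
Split {q0,q1,q3} by δ(·,0) → {q0,q1} and {q3}.
Split {q4,q6} by δ(·,0) → {q4} and {q6}.
On input 1, block {q5,q10} splits into {q5} and {q10}.
The partition is now stable with 8 blocks: {q5} | {q0,q1} | {q4} | {q7} | {q8,q9} | {q3} | {q6} | {q10}.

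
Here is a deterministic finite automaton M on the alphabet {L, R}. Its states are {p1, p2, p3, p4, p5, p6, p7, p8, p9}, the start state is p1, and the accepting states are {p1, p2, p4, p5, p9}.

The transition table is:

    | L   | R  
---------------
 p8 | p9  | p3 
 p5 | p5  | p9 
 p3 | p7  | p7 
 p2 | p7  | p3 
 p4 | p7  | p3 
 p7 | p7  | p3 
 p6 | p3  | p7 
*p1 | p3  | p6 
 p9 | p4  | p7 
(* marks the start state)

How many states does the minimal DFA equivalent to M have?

2

States {p2,p4,p5,p8,p9} cannot be reached from the start state, so discard them.
Start with accepting vs non-accepting: {p1} | {p3,p6,p7}.
No further refinement is possible. Final partition (2 blocks): {p1} | {p3,p6,p7}.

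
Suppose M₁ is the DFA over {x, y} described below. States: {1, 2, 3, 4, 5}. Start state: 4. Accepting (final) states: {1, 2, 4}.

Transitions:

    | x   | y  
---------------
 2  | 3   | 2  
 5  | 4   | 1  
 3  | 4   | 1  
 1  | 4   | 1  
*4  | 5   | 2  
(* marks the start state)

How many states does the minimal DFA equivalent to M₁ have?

P0 = {1,2,4} | {3,5}.
On input x, block {1,2,4} splits into {2,4} and {1}.
The partition is now stable with 3 blocks: {2,4} | {3,5} | {1}.

3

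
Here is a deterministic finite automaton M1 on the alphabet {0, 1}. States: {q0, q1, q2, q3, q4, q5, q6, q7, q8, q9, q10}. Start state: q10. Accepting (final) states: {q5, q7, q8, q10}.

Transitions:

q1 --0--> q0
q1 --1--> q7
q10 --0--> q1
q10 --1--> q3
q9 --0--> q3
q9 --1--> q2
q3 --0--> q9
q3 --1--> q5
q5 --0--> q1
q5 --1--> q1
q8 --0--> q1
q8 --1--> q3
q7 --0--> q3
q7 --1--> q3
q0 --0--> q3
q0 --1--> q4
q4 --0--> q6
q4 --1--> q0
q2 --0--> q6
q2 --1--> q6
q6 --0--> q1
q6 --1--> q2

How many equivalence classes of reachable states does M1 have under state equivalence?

States {q8} cannot be reached from the start state, so discard them.
Initial partition by acceptance: {q5,q7,q10} | {q0,q1,q2,q3,q4,q6,q9}.
Refine {q0,q1,q2,q3,q4,q6,q9} on symbol 1: members go to different blocks, giving {q0,q2,q4,q6,q9} and {q1,q3}.
Split {q0,q2,q4,q6,q9} by δ(·,0) → {q0,q6,q9} and {q2,q4}.
Stable partition: {q5,q7,q10} | {q0,q6,q9} | {q1,q3} | {q2,q4} — 4 equivalence classes.

4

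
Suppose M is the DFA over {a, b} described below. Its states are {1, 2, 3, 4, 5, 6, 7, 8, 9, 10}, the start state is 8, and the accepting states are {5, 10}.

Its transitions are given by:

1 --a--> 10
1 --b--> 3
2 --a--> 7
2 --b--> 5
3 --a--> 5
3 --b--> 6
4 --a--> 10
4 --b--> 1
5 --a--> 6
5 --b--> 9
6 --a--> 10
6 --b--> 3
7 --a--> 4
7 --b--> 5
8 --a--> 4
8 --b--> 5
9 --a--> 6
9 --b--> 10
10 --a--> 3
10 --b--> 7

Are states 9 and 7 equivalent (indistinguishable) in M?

States {2} cannot be reached from the start state, so discard them.
P0 = {5,10} | {1,3,4,6,7,8,9}.
On input a, block {1,3,4,6,7,8,9} splits into {1,3,4,6} and {7,8,9}.
The partition is now stable with 3 blocks: {5,10} | {1,3,4,6} | {7,8,9}.
9 and 7 lie in the same block of the stable partition, so they are equivalent — no string distinguishes them.

Yes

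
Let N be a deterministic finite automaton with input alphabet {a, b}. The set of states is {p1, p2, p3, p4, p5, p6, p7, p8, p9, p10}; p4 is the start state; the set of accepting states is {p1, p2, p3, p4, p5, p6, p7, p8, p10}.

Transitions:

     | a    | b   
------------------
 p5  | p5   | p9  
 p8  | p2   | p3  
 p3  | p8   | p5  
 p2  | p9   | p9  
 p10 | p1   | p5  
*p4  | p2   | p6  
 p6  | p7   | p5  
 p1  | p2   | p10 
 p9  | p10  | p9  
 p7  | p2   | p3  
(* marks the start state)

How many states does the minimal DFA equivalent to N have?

Every state is reachable, so we keep all 10.
Initial partition by acceptance: {p1,p2,p3,p4,p5,p6,p7,p8,p10} | {p9}.
On input a, block {p1,p2,p3,p4,p5,p6,p7,p8,p10} splits into {p1,p3,p4,p5,p6,p7,p8,p10} and {p2}.
On input a, block {p1,p3,p4,p5,p6,p7,p8,p10} splits into {p1,p4,p7,p8} and {p3,p5,p6,p10}.
Refine {p3,p5,p6,p10} on symbol a: members go to different blocks, giving {p3,p6,p10} and {p5}.
No further refinement is possible. Final partition (5 blocks): {p1,p4,p7,p8} | {p9} | {p2} | {p3,p6,p10} | {p5}.

5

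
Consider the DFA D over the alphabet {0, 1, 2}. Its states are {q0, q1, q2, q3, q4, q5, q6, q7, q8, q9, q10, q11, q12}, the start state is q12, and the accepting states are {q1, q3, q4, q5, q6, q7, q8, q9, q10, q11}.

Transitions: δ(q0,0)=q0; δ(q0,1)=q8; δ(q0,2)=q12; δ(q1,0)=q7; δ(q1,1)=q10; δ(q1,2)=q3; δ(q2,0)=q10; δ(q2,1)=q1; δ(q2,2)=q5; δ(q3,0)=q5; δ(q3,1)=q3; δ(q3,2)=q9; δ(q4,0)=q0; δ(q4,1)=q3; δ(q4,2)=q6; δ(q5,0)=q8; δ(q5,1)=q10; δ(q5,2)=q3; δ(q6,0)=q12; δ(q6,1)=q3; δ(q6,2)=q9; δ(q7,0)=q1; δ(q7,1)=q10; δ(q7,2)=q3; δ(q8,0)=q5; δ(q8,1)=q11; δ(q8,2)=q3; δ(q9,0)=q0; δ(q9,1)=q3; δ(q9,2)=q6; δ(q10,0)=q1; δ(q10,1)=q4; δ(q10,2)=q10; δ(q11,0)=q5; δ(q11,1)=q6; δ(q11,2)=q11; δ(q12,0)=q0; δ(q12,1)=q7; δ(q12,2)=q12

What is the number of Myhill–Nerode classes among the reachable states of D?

Reachable states from the start: {q0,q1,q3,q4,q5,q6,q7,q8,q9,q10,q11,q12}. Unreachable: {q2} — drop them.
Initial partition by acceptance: {q1,q3,q4,q5,q6,q7,q8,q9,q10,q11} | {q0,q12}.
On input 0, block {q1,q3,q4,q5,q6,q7,q8,q9,q10,q11} splits into {q1,q3,q5,q7,q8,q10,q11} and {q4,q6,q9}.
Refine {q1,q3,q5,q7,q8,q10,q11} on symbol 1: members go to different blocks, giving {q1,q3,q5,q7,q8} and {q10,q11}.
Split {q1,q3,q5,q7,q8} by δ(·,1) → {q1,q5,q7,q8} and {q3}.
The partition is now stable with 5 blocks: {q1,q5,q7,q8} | {q0,q12} | {q4,q6,q9} | {q10,q11} | {q3}.

5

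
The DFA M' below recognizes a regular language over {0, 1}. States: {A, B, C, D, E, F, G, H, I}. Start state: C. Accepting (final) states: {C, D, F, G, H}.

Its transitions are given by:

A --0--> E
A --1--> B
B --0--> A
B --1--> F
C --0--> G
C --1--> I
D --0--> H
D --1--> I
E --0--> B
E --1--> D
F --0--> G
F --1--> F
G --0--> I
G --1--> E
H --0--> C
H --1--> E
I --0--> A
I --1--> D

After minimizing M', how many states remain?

Every state is reachable, so we keep all 9.
P0 = {C,D,F,G,H} | {A,B,E,I}.
On input 0, block {C,D,F,G,H} splits into {C,D,F,H} and {G}.
Split {C,D,F,H} by δ(·,0) → {C,F} and {D,H}.
Refine {C,F} on symbol 1: members go to different blocks, giving {C} and {F}.
Split {A,B,E,I} by δ(·,1) → {E,I} and {A} and {B}.
On input 0, block {E,I} splits into {E} and {I}.
On input 0, block {D,H} splits into {D} and {H}.
The partition is now stable with 9 blocks: {C} | {E} | {G} | {D} | {F} | {A} | {B} | {I} | {H}.

9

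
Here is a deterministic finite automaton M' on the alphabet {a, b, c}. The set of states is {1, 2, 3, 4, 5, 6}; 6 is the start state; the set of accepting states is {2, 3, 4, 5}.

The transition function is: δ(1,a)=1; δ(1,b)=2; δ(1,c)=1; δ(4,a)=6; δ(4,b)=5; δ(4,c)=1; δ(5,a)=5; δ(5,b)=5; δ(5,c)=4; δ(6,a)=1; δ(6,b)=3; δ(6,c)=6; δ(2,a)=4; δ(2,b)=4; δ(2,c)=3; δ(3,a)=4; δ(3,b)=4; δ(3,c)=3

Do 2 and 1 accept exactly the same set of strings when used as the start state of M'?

Every state is reachable, so we keep all 6.
Start with accepting vs non-accepting: {2,3,4,5} | {1,6}.
On input a, block {2,3,4,5} splits into {2,3,5} and {4}.
Refine {2,3,5} on symbol a: members go to different blocks, giving {2,3} and {5}.
Stable partition: {2,3} | {1,6} | {4} | {5} — 4 equivalence classes.
2 and 1 end up in different blocks, so they are distinguishable. For instance, the string 'ε' is accepted from only 2.

No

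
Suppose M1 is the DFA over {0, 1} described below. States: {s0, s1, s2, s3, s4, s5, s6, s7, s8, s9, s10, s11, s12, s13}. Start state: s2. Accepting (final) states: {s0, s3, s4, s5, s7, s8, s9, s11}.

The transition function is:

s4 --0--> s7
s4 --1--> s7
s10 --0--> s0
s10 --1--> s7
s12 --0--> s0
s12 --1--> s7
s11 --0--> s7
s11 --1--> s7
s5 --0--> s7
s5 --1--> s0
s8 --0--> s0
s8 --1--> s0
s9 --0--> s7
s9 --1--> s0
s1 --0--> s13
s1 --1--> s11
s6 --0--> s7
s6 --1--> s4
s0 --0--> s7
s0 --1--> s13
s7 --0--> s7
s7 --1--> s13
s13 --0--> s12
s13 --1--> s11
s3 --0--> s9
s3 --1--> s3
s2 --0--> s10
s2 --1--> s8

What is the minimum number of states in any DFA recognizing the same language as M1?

4

Reachable states from the start: {s0,s2,s7,s8,s10,s11,s12,s13}. Unreachable: {s1,s3,s4,s5,s6,s9} — drop them.
Initial partition by acceptance: {s0,s7,s8,s11} | {s2,s10,s12,s13}.
On input 1, block {s0,s7,s8,s11} splits into {s0,s7} and {s8,s11}.
Split {s2,s10,s12,s13} by δ(·,0) → {s2,s13} and {s10,s12}.
No further refinement is possible. Final partition (4 blocks): {s0,s7} | {s2,s13} | {s8,s11} | {s10,s12}.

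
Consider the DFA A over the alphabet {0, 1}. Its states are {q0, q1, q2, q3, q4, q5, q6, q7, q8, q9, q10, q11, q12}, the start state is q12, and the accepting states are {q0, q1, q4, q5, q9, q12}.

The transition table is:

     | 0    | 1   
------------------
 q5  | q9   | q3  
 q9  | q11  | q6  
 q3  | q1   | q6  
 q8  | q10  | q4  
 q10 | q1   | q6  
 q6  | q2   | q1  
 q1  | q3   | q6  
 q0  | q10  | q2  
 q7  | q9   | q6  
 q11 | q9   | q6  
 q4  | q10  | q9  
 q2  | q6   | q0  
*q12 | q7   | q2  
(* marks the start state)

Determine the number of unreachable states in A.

Starting at q12 and following transitions, the reachable set is {q0, q1, q2, q3, q6, q7, q9, q10, q11, q12}. That leaves q4, q5, q8 unreachable — 3 in total.

3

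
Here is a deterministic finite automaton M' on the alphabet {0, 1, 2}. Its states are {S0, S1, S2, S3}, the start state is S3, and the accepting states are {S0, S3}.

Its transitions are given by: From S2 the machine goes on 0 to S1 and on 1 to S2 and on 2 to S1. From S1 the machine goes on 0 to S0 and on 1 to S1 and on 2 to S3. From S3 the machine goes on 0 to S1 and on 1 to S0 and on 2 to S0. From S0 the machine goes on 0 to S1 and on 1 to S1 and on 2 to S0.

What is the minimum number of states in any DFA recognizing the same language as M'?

3

First remove the unreachable states {S2}; 3 states remain.
Start with accepting vs non-accepting: {S0,S3} | {S1}.
On input 1, block {S0,S3} splits into {S0} and {S3}.
The partition is now stable with 3 blocks: {S0} | {S1} | {S3}.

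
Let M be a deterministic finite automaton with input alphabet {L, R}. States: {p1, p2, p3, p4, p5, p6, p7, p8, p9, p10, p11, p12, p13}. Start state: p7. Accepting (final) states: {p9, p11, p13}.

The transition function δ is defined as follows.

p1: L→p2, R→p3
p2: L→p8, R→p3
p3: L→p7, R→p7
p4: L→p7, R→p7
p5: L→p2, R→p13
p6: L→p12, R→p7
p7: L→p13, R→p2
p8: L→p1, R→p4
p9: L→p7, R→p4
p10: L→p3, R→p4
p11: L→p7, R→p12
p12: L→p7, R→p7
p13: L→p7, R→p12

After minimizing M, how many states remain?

Reachable states from the start: {p1,p2,p3,p4,p7,p8,p12,p13}. Unreachable: {p5,p6,p9,p10,p11} — drop them.
P0 = {p13} | {p1,p2,p3,p4,p7,p8,p12}.
Split {p1,p2,p3,p4,p7,p8,p12} by δ(·,L) → {p1,p2,p3,p4,p8,p12} and {p7}.
On input L, block {p1,p2,p3,p4,p8,p12} splits into {p1,p2,p8} and {p3,p4,p12}.
Stable partition: {p13} | {p1,p2,p8} | {p7} | {p3,p4,p12} — 4 equivalence classes.

4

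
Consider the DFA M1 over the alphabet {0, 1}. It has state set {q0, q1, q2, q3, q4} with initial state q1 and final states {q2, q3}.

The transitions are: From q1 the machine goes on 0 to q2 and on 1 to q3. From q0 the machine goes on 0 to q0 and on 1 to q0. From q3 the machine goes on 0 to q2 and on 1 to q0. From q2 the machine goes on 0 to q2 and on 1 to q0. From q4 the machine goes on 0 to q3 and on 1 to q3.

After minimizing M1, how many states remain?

States {q4} cannot be reached from the start state, so discard them.
Initial partition by acceptance: {q2,q3} | {q0,q1}.
On input 0, block {q0,q1} splits into {q0} and {q1}.
The partition is now stable with 3 blocks: {q2,q3} | {q0} | {q1}.

3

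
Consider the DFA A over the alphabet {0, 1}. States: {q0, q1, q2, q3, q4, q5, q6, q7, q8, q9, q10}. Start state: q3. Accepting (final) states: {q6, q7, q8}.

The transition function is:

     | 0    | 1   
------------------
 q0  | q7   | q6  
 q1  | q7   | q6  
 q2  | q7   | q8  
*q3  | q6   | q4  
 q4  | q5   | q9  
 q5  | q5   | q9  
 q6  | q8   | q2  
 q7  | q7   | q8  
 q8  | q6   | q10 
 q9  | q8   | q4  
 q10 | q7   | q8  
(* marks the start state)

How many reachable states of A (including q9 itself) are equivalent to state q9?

2

States {q0,q1} cannot be reached from the start state, so discard them.
Start with accepting vs non-accepting: {q6,q7,q8} | {q2,q3,q4,q5,q9,q10}.
On input 1, block {q6,q7,q8} splits into {q6,q8} and {q7}.
Refine {q2,q3,q4,q5,q9,q10} on symbol 0: members go to different blocks, giving {q2,q10} and {q3,q9} and {q4,q5}.
The partition is now stable with 5 blocks: {q6,q8} | {q2,q10} | {q7} | {q3,q9} | {q4,q5}.
The equivalence class containing q9 is {q3,q9}, of size 2.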